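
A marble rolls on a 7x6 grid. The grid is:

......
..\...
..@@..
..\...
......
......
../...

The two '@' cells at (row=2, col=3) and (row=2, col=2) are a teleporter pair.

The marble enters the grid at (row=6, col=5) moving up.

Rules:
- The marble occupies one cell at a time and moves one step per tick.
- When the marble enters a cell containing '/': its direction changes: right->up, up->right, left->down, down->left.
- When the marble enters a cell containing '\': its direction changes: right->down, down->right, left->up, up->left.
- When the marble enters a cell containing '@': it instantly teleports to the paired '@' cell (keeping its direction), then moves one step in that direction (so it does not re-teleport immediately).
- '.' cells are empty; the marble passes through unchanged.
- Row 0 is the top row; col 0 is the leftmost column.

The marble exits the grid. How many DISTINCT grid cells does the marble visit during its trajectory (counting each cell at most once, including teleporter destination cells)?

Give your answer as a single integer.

Answer: 7

Derivation:
Step 1: enter (6,5), '.' pass, move up to (5,5)
Step 2: enter (5,5), '.' pass, move up to (4,5)
Step 3: enter (4,5), '.' pass, move up to (3,5)
Step 4: enter (3,5), '.' pass, move up to (2,5)
Step 5: enter (2,5), '.' pass, move up to (1,5)
Step 6: enter (1,5), '.' pass, move up to (0,5)
Step 7: enter (0,5), '.' pass, move up to (-1,5)
Step 8: at (-1,5) — EXIT via top edge, pos 5
Distinct cells visited: 7 (path length 7)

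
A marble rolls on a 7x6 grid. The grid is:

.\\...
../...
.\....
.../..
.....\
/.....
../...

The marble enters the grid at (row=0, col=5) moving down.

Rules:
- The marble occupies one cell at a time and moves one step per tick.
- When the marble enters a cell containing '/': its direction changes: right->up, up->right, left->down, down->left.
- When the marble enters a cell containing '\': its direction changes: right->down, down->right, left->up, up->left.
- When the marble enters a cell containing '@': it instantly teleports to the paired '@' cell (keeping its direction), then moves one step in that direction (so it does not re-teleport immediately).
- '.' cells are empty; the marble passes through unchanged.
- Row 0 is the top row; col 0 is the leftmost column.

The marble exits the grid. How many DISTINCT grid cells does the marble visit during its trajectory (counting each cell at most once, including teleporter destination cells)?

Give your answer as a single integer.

Step 1: enter (0,5), '.' pass, move down to (1,5)
Step 2: enter (1,5), '.' pass, move down to (2,5)
Step 3: enter (2,5), '.' pass, move down to (3,5)
Step 4: enter (3,5), '.' pass, move down to (4,5)
Step 5: enter (4,5), '\' deflects down->right, move right to (4,6)
Step 6: at (4,6) — EXIT via right edge, pos 4
Distinct cells visited: 5 (path length 5)

Answer: 5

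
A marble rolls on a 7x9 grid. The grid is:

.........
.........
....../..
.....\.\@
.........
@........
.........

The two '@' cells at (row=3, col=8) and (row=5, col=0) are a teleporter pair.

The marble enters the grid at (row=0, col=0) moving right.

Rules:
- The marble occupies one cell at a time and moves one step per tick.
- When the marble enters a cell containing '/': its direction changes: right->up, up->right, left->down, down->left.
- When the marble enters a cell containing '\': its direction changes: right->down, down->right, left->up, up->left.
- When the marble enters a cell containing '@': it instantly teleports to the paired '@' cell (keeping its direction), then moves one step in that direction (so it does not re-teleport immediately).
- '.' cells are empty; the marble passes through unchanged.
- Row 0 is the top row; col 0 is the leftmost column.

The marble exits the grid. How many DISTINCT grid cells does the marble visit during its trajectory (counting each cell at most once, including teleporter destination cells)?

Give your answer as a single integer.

Answer: 9

Derivation:
Step 1: enter (0,0), '.' pass, move right to (0,1)
Step 2: enter (0,1), '.' pass, move right to (0,2)
Step 3: enter (0,2), '.' pass, move right to (0,3)
Step 4: enter (0,3), '.' pass, move right to (0,4)
Step 5: enter (0,4), '.' pass, move right to (0,5)
Step 6: enter (0,5), '.' pass, move right to (0,6)
Step 7: enter (0,6), '.' pass, move right to (0,7)
Step 8: enter (0,7), '.' pass, move right to (0,8)
Step 9: enter (0,8), '.' pass, move right to (0,9)
Step 10: at (0,9) — EXIT via right edge, pos 0
Distinct cells visited: 9 (path length 9)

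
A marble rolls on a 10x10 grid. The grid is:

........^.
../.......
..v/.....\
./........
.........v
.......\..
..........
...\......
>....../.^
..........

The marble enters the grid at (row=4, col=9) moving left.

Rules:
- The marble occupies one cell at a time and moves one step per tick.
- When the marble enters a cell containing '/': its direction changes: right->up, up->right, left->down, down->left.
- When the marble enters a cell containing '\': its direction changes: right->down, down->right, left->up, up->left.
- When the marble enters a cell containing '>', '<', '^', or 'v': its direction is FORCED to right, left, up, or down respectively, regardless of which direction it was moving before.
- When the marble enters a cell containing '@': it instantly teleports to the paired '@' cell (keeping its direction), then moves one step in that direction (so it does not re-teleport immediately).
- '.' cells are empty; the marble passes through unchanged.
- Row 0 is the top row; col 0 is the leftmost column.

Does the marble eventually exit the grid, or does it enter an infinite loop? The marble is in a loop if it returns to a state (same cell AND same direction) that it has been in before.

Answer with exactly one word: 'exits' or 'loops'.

Answer: loops

Derivation:
Step 1: enter (4,9), 'v' forces left->down, move down to (5,9)
Step 2: enter (5,9), '.' pass, move down to (6,9)
Step 3: enter (6,9), '.' pass, move down to (7,9)
Step 4: enter (7,9), '.' pass, move down to (8,9)
Step 5: enter (8,9), '^' forces down->up, move up to (7,9)
Step 6: enter (7,9), '.' pass, move up to (6,9)
Step 7: enter (6,9), '.' pass, move up to (5,9)
Step 8: enter (5,9), '.' pass, move up to (4,9)
Step 9: enter (4,9), 'v' forces up->down, move down to (5,9)
Step 10: at (5,9) dir=down — LOOP DETECTED (seen before)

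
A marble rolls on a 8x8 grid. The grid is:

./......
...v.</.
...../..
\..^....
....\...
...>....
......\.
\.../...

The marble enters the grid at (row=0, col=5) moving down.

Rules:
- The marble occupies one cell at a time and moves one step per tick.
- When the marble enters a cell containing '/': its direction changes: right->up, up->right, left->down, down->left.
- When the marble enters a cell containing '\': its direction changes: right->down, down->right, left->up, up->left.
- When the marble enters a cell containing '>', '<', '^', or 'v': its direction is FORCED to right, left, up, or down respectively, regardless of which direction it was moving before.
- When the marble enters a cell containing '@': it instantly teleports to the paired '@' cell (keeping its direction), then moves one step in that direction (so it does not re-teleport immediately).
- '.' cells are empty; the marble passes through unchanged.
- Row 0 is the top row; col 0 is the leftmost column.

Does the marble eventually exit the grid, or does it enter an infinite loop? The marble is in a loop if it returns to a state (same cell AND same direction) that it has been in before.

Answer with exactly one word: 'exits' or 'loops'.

Step 1: enter (0,5), '.' pass, move down to (1,5)
Step 2: enter (1,5), '<' forces down->left, move left to (1,4)
Step 3: enter (1,4), '.' pass, move left to (1,3)
Step 4: enter (1,3), 'v' forces left->down, move down to (2,3)
Step 5: enter (2,3), '.' pass, move down to (3,3)
Step 6: enter (3,3), '^' forces down->up, move up to (2,3)
Step 7: enter (2,3), '.' pass, move up to (1,3)
Step 8: enter (1,3), 'v' forces up->down, move down to (2,3)
Step 9: at (2,3) dir=down — LOOP DETECTED (seen before)

Answer: loops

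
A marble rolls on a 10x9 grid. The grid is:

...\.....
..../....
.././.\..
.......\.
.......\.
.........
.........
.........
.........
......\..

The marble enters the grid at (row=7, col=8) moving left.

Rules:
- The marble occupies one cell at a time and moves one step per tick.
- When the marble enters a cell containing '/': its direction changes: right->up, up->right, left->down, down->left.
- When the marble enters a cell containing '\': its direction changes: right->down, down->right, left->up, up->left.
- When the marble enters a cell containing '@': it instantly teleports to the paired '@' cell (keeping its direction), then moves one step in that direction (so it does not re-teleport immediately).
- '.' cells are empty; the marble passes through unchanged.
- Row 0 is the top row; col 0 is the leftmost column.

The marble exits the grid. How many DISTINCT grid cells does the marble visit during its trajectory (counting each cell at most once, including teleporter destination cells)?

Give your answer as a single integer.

Answer: 9

Derivation:
Step 1: enter (7,8), '.' pass, move left to (7,7)
Step 2: enter (7,7), '.' pass, move left to (7,6)
Step 3: enter (7,6), '.' pass, move left to (7,5)
Step 4: enter (7,5), '.' pass, move left to (7,4)
Step 5: enter (7,4), '.' pass, move left to (7,3)
Step 6: enter (7,3), '.' pass, move left to (7,2)
Step 7: enter (7,2), '.' pass, move left to (7,1)
Step 8: enter (7,1), '.' pass, move left to (7,0)
Step 9: enter (7,0), '.' pass, move left to (7,-1)
Step 10: at (7,-1) — EXIT via left edge, pos 7
Distinct cells visited: 9 (path length 9)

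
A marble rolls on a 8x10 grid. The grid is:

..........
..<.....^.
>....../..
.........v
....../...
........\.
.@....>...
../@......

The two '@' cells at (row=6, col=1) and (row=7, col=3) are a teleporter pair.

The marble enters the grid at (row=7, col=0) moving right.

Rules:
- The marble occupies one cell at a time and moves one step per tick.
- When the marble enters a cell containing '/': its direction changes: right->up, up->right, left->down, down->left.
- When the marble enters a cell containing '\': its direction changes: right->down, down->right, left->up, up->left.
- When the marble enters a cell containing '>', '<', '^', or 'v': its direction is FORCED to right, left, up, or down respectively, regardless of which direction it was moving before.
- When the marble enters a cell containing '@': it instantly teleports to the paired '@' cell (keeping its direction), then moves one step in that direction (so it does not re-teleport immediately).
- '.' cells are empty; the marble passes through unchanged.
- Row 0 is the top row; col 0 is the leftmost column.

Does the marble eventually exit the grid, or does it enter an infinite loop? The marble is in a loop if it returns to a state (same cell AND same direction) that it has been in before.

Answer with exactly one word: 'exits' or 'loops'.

Answer: exits

Derivation:
Step 1: enter (7,0), '.' pass, move right to (7,1)
Step 2: enter (7,1), '.' pass, move right to (7,2)
Step 3: enter (7,2), '/' deflects right->up, move up to (6,2)
Step 4: enter (6,2), '.' pass, move up to (5,2)
Step 5: enter (5,2), '.' pass, move up to (4,2)
Step 6: enter (4,2), '.' pass, move up to (3,2)
Step 7: enter (3,2), '.' pass, move up to (2,2)
Step 8: enter (2,2), '.' pass, move up to (1,2)
Step 9: enter (1,2), '<' forces up->left, move left to (1,1)
Step 10: enter (1,1), '.' pass, move left to (1,0)
Step 11: enter (1,0), '.' pass, move left to (1,-1)
Step 12: at (1,-1) — EXIT via left edge, pos 1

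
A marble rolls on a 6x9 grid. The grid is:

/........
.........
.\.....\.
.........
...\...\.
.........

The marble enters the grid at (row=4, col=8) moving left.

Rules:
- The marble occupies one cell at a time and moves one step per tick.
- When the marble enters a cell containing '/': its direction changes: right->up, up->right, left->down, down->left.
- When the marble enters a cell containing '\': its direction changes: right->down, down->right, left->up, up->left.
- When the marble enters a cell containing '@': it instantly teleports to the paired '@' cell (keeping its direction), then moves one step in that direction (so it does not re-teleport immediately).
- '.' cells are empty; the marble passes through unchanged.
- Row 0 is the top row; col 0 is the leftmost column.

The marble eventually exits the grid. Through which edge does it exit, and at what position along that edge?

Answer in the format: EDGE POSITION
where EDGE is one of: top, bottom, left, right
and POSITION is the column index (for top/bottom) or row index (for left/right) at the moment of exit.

Answer: top 1

Derivation:
Step 1: enter (4,8), '.' pass, move left to (4,7)
Step 2: enter (4,7), '\' deflects left->up, move up to (3,7)
Step 3: enter (3,7), '.' pass, move up to (2,7)
Step 4: enter (2,7), '\' deflects up->left, move left to (2,6)
Step 5: enter (2,6), '.' pass, move left to (2,5)
Step 6: enter (2,5), '.' pass, move left to (2,4)
Step 7: enter (2,4), '.' pass, move left to (2,3)
Step 8: enter (2,3), '.' pass, move left to (2,2)
Step 9: enter (2,2), '.' pass, move left to (2,1)
Step 10: enter (2,1), '\' deflects left->up, move up to (1,1)
Step 11: enter (1,1), '.' pass, move up to (0,1)
Step 12: enter (0,1), '.' pass, move up to (-1,1)
Step 13: at (-1,1) — EXIT via top edge, pos 1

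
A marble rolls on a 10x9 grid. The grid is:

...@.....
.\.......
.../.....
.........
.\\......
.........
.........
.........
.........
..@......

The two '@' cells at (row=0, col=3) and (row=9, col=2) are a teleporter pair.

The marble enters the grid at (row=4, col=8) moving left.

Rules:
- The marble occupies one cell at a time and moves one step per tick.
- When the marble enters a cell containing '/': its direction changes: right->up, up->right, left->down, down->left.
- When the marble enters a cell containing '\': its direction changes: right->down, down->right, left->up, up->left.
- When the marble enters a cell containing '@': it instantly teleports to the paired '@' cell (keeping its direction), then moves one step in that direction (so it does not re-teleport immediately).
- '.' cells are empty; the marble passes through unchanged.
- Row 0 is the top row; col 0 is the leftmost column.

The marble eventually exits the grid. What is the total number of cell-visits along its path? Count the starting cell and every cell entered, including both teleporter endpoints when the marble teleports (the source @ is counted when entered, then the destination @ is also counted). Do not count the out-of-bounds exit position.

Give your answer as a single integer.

Step 1: enter (4,8), '.' pass, move left to (4,7)
Step 2: enter (4,7), '.' pass, move left to (4,6)
Step 3: enter (4,6), '.' pass, move left to (4,5)
Step 4: enter (4,5), '.' pass, move left to (4,4)
Step 5: enter (4,4), '.' pass, move left to (4,3)
Step 6: enter (4,3), '.' pass, move left to (4,2)
Step 7: enter (4,2), '\' deflects left->up, move up to (3,2)
Step 8: enter (3,2), '.' pass, move up to (2,2)
Step 9: enter (2,2), '.' pass, move up to (1,2)
Step 10: enter (1,2), '.' pass, move up to (0,2)
Step 11: enter (0,2), '.' pass, move up to (-1,2)
Step 12: at (-1,2) — EXIT via top edge, pos 2
Path length (cell visits): 11

Answer: 11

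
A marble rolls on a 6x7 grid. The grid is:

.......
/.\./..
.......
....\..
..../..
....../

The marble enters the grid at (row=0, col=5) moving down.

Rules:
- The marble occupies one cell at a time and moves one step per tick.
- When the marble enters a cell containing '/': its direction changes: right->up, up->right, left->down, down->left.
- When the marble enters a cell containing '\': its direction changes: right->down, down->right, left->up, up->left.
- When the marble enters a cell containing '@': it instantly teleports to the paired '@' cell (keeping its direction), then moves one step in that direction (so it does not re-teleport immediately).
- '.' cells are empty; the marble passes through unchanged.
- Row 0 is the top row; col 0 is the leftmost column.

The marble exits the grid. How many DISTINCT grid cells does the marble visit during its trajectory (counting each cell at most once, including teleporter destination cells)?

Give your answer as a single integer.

Step 1: enter (0,5), '.' pass, move down to (1,5)
Step 2: enter (1,5), '.' pass, move down to (2,5)
Step 3: enter (2,5), '.' pass, move down to (3,5)
Step 4: enter (3,5), '.' pass, move down to (4,5)
Step 5: enter (4,5), '.' pass, move down to (5,5)
Step 6: enter (5,5), '.' pass, move down to (6,5)
Step 7: at (6,5) — EXIT via bottom edge, pos 5
Distinct cells visited: 6 (path length 6)

Answer: 6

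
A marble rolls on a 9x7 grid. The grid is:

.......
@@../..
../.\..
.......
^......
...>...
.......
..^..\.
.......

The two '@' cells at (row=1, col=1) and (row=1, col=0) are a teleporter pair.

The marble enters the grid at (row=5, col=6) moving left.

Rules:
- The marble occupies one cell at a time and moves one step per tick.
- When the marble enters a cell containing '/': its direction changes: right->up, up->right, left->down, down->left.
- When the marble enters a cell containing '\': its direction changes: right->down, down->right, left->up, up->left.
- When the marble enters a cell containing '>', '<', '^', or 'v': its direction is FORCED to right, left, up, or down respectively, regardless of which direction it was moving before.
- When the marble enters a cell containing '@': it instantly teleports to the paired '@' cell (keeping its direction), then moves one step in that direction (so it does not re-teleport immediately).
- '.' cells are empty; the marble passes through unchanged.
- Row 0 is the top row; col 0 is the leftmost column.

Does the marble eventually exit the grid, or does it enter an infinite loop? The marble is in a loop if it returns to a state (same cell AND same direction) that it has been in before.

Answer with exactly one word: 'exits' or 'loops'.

Answer: exits

Derivation:
Step 1: enter (5,6), '.' pass, move left to (5,5)
Step 2: enter (5,5), '.' pass, move left to (5,4)
Step 3: enter (5,4), '.' pass, move left to (5,3)
Step 4: enter (5,3), '>' forces left->right, move right to (5,4)
Step 5: enter (5,4), '.' pass, move right to (5,5)
Step 6: enter (5,5), '.' pass, move right to (5,6)
Step 7: enter (5,6), '.' pass, move right to (5,7)
Step 8: at (5,7) — EXIT via right edge, pos 5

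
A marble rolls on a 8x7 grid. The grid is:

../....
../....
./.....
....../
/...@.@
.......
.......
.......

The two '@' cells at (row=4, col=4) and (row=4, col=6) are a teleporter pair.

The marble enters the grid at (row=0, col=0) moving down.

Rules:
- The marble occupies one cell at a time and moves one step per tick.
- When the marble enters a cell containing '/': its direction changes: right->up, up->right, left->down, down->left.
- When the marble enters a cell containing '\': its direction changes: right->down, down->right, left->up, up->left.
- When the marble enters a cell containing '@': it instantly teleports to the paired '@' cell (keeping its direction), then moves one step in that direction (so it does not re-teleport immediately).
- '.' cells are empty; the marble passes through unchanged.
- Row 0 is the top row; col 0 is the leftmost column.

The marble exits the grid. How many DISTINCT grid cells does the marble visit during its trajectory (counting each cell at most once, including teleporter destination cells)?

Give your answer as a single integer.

Answer: 5

Derivation:
Step 1: enter (0,0), '.' pass, move down to (1,0)
Step 2: enter (1,0), '.' pass, move down to (2,0)
Step 3: enter (2,0), '.' pass, move down to (3,0)
Step 4: enter (3,0), '.' pass, move down to (4,0)
Step 5: enter (4,0), '/' deflects down->left, move left to (4,-1)
Step 6: at (4,-1) — EXIT via left edge, pos 4
Distinct cells visited: 5 (path length 5)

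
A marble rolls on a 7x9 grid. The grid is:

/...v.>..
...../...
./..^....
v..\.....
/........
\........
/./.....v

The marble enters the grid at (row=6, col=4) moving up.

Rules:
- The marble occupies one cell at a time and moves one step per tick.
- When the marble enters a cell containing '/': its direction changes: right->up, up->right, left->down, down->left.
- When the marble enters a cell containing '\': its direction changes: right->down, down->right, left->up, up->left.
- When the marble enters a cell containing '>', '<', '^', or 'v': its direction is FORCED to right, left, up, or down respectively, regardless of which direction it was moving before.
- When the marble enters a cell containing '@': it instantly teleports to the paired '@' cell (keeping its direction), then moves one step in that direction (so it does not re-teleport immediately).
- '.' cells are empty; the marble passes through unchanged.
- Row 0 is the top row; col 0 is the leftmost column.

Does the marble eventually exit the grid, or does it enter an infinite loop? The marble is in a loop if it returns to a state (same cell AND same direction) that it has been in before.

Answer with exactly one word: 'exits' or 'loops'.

Step 1: enter (6,4), '.' pass, move up to (5,4)
Step 2: enter (5,4), '.' pass, move up to (4,4)
Step 3: enter (4,4), '.' pass, move up to (3,4)
Step 4: enter (3,4), '.' pass, move up to (2,4)
Step 5: enter (2,4), '^' forces up->up, move up to (1,4)
Step 6: enter (1,4), '.' pass, move up to (0,4)
Step 7: enter (0,4), 'v' forces up->down, move down to (1,4)
Step 8: enter (1,4), '.' pass, move down to (2,4)
Step 9: enter (2,4), '^' forces down->up, move up to (1,4)
Step 10: at (1,4) dir=up — LOOP DETECTED (seen before)

Answer: loops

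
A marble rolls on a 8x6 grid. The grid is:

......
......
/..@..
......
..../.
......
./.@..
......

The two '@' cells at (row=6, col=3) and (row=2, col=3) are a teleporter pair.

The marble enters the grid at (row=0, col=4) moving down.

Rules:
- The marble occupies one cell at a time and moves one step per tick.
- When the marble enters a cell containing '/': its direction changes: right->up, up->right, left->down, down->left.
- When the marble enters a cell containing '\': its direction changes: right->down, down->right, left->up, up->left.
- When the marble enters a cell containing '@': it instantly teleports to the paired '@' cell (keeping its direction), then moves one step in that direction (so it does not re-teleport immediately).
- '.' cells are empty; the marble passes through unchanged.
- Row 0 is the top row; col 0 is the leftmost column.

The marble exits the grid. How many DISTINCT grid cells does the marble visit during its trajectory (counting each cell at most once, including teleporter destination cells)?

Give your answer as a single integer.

Step 1: enter (0,4), '.' pass, move down to (1,4)
Step 2: enter (1,4), '.' pass, move down to (2,4)
Step 3: enter (2,4), '.' pass, move down to (3,4)
Step 4: enter (3,4), '.' pass, move down to (4,4)
Step 5: enter (4,4), '/' deflects down->left, move left to (4,3)
Step 6: enter (4,3), '.' pass, move left to (4,2)
Step 7: enter (4,2), '.' pass, move left to (4,1)
Step 8: enter (4,1), '.' pass, move left to (4,0)
Step 9: enter (4,0), '.' pass, move left to (4,-1)
Step 10: at (4,-1) — EXIT via left edge, pos 4
Distinct cells visited: 9 (path length 9)

Answer: 9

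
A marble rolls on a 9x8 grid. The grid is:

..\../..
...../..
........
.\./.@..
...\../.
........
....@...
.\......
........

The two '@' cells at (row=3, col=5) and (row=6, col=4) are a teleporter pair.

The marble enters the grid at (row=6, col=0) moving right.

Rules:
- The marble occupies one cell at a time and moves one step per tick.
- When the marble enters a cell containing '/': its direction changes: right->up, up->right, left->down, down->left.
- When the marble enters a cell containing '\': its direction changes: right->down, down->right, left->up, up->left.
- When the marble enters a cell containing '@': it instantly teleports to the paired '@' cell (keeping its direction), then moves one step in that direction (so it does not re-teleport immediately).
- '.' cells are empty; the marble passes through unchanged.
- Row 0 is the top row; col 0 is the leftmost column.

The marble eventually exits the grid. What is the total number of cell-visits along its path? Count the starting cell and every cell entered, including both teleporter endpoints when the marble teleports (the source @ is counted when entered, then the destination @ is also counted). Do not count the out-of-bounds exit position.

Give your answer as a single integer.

Answer: 8

Derivation:
Step 1: enter (6,0), '.' pass, move right to (6,1)
Step 2: enter (6,1), '.' pass, move right to (6,2)
Step 3: enter (6,2), '.' pass, move right to (6,3)
Step 4: enter (6,3), '.' pass, move right to (6,4)
Step 5: enter (6,4), '@' teleport (6,4)->(3,5), also enter (3,5), move right to (3,6)
Step 6: enter (3,6), '.' pass, move right to (3,7)
Step 7: enter (3,7), '.' pass, move right to (3,8)
Step 8: at (3,8) — EXIT via right edge, pos 3
Path length (cell visits): 8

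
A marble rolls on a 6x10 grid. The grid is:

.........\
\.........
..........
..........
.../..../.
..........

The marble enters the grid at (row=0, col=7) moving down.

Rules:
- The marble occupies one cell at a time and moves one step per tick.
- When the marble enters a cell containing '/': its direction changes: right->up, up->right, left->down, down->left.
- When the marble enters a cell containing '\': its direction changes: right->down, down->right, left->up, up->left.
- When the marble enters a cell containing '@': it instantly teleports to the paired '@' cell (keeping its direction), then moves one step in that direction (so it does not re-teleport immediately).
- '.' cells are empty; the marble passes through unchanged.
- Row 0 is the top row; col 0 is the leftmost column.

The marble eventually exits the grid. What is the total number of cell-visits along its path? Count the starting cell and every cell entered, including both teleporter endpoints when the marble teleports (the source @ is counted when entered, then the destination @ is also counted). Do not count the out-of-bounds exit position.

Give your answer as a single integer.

Step 1: enter (0,7), '.' pass, move down to (1,7)
Step 2: enter (1,7), '.' pass, move down to (2,7)
Step 3: enter (2,7), '.' pass, move down to (3,7)
Step 4: enter (3,7), '.' pass, move down to (4,7)
Step 5: enter (4,7), '.' pass, move down to (5,7)
Step 6: enter (5,7), '.' pass, move down to (6,7)
Step 7: at (6,7) — EXIT via bottom edge, pos 7
Path length (cell visits): 6

Answer: 6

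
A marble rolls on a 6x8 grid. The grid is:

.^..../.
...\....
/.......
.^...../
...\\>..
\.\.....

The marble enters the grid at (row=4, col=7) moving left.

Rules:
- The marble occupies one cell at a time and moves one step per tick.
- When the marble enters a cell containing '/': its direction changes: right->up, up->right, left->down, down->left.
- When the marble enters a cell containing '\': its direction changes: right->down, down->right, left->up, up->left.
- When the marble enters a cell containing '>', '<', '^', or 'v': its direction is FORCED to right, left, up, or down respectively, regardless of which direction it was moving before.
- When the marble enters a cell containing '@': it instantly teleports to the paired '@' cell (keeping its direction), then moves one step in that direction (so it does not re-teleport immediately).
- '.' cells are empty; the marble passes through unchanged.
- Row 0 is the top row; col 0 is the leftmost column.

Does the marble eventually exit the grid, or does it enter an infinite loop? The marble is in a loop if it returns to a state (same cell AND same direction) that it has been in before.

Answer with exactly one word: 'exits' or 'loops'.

Answer: exits

Derivation:
Step 1: enter (4,7), '.' pass, move left to (4,6)
Step 2: enter (4,6), '.' pass, move left to (4,5)
Step 3: enter (4,5), '>' forces left->right, move right to (4,6)
Step 4: enter (4,6), '.' pass, move right to (4,7)
Step 5: enter (4,7), '.' pass, move right to (4,8)
Step 6: at (4,8) — EXIT via right edge, pos 4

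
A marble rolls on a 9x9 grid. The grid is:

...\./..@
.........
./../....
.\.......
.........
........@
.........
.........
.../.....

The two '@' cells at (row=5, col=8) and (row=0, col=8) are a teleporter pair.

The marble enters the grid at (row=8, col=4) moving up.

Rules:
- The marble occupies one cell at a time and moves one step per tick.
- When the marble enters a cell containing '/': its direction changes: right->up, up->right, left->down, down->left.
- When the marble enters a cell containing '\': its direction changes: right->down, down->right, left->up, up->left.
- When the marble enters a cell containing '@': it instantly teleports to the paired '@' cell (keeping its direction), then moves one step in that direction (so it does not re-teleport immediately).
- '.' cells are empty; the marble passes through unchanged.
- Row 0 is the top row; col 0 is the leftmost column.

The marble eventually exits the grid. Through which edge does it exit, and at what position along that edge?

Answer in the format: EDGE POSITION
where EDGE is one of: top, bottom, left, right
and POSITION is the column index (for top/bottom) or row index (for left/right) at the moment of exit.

Answer: right 2

Derivation:
Step 1: enter (8,4), '.' pass, move up to (7,4)
Step 2: enter (7,4), '.' pass, move up to (6,4)
Step 3: enter (6,4), '.' pass, move up to (5,4)
Step 4: enter (5,4), '.' pass, move up to (4,4)
Step 5: enter (4,4), '.' pass, move up to (3,4)
Step 6: enter (3,4), '.' pass, move up to (2,4)
Step 7: enter (2,4), '/' deflects up->right, move right to (2,5)
Step 8: enter (2,5), '.' pass, move right to (2,6)
Step 9: enter (2,6), '.' pass, move right to (2,7)
Step 10: enter (2,7), '.' pass, move right to (2,8)
Step 11: enter (2,8), '.' pass, move right to (2,9)
Step 12: at (2,9) — EXIT via right edge, pos 2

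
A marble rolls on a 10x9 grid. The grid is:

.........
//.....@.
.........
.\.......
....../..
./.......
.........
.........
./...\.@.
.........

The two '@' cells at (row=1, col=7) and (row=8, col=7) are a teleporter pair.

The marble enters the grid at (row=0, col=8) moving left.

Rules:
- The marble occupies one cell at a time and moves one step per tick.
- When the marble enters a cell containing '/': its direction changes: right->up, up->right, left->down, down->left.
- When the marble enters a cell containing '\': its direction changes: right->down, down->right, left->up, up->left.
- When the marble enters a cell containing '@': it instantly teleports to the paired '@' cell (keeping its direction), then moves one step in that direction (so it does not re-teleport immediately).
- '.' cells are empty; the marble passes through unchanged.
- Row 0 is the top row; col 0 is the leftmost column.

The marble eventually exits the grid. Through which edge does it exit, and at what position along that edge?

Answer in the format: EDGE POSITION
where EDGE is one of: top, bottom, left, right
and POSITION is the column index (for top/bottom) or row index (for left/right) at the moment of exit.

Answer: left 0

Derivation:
Step 1: enter (0,8), '.' pass, move left to (0,7)
Step 2: enter (0,7), '.' pass, move left to (0,6)
Step 3: enter (0,6), '.' pass, move left to (0,5)
Step 4: enter (0,5), '.' pass, move left to (0,4)
Step 5: enter (0,4), '.' pass, move left to (0,3)
Step 6: enter (0,3), '.' pass, move left to (0,2)
Step 7: enter (0,2), '.' pass, move left to (0,1)
Step 8: enter (0,1), '.' pass, move left to (0,0)
Step 9: enter (0,0), '.' pass, move left to (0,-1)
Step 10: at (0,-1) — EXIT via left edge, pos 0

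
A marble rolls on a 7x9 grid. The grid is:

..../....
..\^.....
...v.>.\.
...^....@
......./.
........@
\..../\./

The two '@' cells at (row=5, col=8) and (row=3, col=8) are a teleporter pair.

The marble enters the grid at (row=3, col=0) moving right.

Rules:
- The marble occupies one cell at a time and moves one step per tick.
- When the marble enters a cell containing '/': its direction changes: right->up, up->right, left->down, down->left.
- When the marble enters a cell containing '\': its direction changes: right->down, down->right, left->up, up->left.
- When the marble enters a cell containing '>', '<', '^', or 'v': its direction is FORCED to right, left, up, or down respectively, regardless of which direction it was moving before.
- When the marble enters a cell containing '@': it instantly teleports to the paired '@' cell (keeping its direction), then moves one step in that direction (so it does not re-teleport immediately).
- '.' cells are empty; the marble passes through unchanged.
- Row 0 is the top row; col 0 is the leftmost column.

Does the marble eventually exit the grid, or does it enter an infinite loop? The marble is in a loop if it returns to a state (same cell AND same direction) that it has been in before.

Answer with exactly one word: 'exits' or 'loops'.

Answer: loops

Derivation:
Step 1: enter (3,0), '.' pass, move right to (3,1)
Step 2: enter (3,1), '.' pass, move right to (3,2)
Step 3: enter (3,2), '.' pass, move right to (3,3)
Step 4: enter (3,3), '^' forces right->up, move up to (2,3)
Step 5: enter (2,3), 'v' forces up->down, move down to (3,3)
Step 6: enter (3,3), '^' forces down->up, move up to (2,3)
Step 7: at (2,3) dir=up — LOOP DETECTED (seen before)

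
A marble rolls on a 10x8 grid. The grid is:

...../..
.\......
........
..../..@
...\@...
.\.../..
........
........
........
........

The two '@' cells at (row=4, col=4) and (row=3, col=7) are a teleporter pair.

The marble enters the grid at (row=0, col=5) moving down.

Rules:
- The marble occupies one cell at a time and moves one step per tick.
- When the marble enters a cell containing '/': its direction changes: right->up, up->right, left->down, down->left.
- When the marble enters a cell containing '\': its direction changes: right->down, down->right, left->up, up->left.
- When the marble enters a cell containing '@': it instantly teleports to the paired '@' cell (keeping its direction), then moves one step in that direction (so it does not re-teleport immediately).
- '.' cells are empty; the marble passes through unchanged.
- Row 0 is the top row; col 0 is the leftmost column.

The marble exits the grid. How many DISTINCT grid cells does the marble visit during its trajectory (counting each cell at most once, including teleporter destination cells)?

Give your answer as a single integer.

Answer: 6

Derivation:
Step 1: enter (0,5), '/' deflects down->left, move left to (0,4)
Step 2: enter (0,4), '.' pass, move left to (0,3)
Step 3: enter (0,3), '.' pass, move left to (0,2)
Step 4: enter (0,2), '.' pass, move left to (0,1)
Step 5: enter (0,1), '.' pass, move left to (0,0)
Step 6: enter (0,0), '.' pass, move left to (0,-1)
Step 7: at (0,-1) — EXIT via left edge, pos 0
Distinct cells visited: 6 (path length 6)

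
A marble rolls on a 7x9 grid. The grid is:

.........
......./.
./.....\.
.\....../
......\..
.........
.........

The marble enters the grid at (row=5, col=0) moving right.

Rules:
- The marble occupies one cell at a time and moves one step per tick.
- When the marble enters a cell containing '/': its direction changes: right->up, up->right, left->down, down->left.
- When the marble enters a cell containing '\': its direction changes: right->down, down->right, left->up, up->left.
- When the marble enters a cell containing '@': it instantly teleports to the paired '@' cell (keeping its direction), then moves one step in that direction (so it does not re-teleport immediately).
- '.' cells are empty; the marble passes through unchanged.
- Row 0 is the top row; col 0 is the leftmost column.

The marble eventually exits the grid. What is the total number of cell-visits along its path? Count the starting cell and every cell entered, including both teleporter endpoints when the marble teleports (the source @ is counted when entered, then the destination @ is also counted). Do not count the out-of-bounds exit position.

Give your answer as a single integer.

Answer: 9

Derivation:
Step 1: enter (5,0), '.' pass, move right to (5,1)
Step 2: enter (5,1), '.' pass, move right to (5,2)
Step 3: enter (5,2), '.' pass, move right to (5,3)
Step 4: enter (5,3), '.' pass, move right to (5,4)
Step 5: enter (5,4), '.' pass, move right to (5,5)
Step 6: enter (5,5), '.' pass, move right to (5,6)
Step 7: enter (5,6), '.' pass, move right to (5,7)
Step 8: enter (5,7), '.' pass, move right to (5,8)
Step 9: enter (5,8), '.' pass, move right to (5,9)
Step 10: at (5,9) — EXIT via right edge, pos 5
Path length (cell visits): 9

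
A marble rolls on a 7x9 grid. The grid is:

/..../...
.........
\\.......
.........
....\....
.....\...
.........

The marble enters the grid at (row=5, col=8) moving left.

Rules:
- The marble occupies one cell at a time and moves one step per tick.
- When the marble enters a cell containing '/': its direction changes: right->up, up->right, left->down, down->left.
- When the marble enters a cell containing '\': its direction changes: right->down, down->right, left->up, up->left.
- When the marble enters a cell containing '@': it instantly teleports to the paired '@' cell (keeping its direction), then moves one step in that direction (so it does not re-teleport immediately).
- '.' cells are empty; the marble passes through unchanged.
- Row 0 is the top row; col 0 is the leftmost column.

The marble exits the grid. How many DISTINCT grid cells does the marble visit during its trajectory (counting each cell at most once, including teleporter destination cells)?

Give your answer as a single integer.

Answer: 12

Derivation:
Step 1: enter (5,8), '.' pass, move left to (5,7)
Step 2: enter (5,7), '.' pass, move left to (5,6)
Step 3: enter (5,6), '.' pass, move left to (5,5)
Step 4: enter (5,5), '\' deflects left->up, move up to (4,5)
Step 5: enter (4,5), '.' pass, move up to (3,5)
Step 6: enter (3,5), '.' pass, move up to (2,5)
Step 7: enter (2,5), '.' pass, move up to (1,5)
Step 8: enter (1,5), '.' pass, move up to (0,5)
Step 9: enter (0,5), '/' deflects up->right, move right to (0,6)
Step 10: enter (0,6), '.' pass, move right to (0,7)
Step 11: enter (0,7), '.' pass, move right to (0,8)
Step 12: enter (0,8), '.' pass, move right to (0,9)
Step 13: at (0,9) — EXIT via right edge, pos 0
Distinct cells visited: 12 (path length 12)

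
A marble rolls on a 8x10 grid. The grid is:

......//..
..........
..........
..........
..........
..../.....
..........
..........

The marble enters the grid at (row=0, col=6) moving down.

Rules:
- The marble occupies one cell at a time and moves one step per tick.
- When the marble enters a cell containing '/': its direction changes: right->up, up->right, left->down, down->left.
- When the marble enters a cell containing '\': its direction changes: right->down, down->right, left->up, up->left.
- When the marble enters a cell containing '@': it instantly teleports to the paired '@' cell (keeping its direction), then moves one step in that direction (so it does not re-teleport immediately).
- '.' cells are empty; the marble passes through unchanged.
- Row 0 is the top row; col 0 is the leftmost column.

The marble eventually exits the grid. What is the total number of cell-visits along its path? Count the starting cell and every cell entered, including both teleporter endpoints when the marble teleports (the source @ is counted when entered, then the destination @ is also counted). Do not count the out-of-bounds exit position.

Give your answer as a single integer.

Step 1: enter (0,6), '/' deflects down->left, move left to (0,5)
Step 2: enter (0,5), '.' pass, move left to (0,4)
Step 3: enter (0,4), '.' pass, move left to (0,3)
Step 4: enter (0,3), '.' pass, move left to (0,2)
Step 5: enter (0,2), '.' pass, move left to (0,1)
Step 6: enter (0,1), '.' pass, move left to (0,0)
Step 7: enter (0,0), '.' pass, move left to (0,-1)
Step 8: at (0,-1) — EXIT via left edge, pos 0
Path length (cell visits): 7

Answer: 7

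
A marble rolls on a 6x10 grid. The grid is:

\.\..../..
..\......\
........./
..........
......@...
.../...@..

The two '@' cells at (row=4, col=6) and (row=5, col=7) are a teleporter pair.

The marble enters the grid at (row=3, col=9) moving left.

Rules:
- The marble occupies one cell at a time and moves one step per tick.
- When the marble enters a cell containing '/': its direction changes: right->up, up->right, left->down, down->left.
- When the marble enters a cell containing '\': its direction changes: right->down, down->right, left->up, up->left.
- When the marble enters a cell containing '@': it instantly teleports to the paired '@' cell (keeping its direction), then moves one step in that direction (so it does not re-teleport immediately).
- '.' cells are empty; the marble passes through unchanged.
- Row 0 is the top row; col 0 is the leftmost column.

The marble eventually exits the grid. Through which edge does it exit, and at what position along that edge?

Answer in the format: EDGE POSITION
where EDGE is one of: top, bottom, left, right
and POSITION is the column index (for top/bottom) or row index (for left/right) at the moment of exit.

Answer: left 3

Derivation:
Step 1: enter (3,9), '.' pass, move left to (3,8)
Step 2: enter (3,8), '.' pass, move left to (3,7)
Step 3: enter (3,7), '.' pass, move left to (3,6)
Step 4: enter (3,6), '.' pass, move left to (3,5)
Step 5: enter (3,5), '.' pass, move left to (3,4)
Step 6: enter (3,4), '.' pass, move left to (3,3)
Step 7: enter (3,3), '.' pass, move left to (3,2)
Step 8: enter (3,2), '.' pass, move left to (3,1)
Step 9: enter (3,1), '.' pass, move left to (3,0)
Step 10: enter (3,0), '.' pass, move left to (3,-1)
Step 11: at (3,-1) — EXIT via left edge, pos 3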